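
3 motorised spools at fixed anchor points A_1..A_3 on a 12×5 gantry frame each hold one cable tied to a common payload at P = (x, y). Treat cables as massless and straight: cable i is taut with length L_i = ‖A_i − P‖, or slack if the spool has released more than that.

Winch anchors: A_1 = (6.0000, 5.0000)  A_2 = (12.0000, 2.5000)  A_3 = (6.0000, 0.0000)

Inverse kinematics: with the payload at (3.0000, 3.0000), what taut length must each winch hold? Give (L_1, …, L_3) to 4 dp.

(3.6056, 9.0139, 4.2426)

L_1: Δ = A_1−P = (3.0000, 2.0000) → ‖Δ‖ = √13.0000 = 3.6056
L_2: Δ = A_2−P = (9.0000, -0.5000) → ‖Δ‖ = √81.2500 = 9.0139
L_3: Δ = A_3−P = (3.0000, -3.0000) → ‖Δ‖ = √18.0000 = 4.2426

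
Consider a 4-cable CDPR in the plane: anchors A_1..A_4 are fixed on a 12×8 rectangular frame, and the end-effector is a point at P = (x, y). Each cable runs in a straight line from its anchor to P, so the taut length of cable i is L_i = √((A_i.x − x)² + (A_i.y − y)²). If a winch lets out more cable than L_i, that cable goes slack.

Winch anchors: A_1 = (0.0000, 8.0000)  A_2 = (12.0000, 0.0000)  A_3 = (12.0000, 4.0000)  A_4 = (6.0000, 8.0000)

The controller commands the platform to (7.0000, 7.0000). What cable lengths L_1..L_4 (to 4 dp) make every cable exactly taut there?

cable 1: Δx=-7.0000, Δy=1.0000; L_1 = √(Δx²+Δy²) = 7.0711
cable 2: Δx=5.0000, Δy=-7.0000; L_2 = √(Δx²+Δy²) = 8.6023
cable 3: Δx=5.0000, Δy=-3.0000; L_3 = √(Δx²+Δy²) = 5.8310
cable 4: Δx=-1.0000, Δy=1.0000; L_4 = √(Δx²+Δy²) = 1.4142

(7.0711, 8.6023, 5.8310, 1.4142)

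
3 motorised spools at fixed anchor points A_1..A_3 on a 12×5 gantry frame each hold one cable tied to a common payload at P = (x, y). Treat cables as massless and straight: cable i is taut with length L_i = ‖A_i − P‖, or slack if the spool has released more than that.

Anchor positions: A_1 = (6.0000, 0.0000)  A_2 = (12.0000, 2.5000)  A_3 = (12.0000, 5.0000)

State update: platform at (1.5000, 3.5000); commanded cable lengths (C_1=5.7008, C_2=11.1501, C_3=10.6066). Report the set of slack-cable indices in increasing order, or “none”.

cable 1: √((4.5000)²+(-3.5000)²)=5.7009, C_1=5.7008: taut
cable 2: √((10.5000)²+(-1.0000)²)=10.5475, C_2=11.1501: slack
cable 3: √((10.5000)²+(1.5000)²)=10.6066, C_3=10.6066: taut

2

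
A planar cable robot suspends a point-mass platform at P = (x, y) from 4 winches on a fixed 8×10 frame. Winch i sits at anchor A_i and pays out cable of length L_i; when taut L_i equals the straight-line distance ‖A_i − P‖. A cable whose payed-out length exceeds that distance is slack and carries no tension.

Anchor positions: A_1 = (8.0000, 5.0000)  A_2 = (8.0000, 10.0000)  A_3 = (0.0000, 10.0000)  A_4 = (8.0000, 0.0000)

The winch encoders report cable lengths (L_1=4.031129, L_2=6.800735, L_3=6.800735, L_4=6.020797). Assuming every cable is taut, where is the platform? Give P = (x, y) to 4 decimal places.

circle eqns → linear via eq_j − eq_1; set k_j = A_j·A_j − L_j²
k_1 = 64.0000+25.0000−16.2500 = 72.7500
0.0000·x − 10.0000·y = k_1−k_2 = -45.0000
16.0000·x − 10.0000·y = k_1−k_3 = 19.0000
0.0000·x + 10.0000·y = k_1−k_4 = 45.0000
solve first two rows → x=4.0000, y=4.5000
check cable 4: ‖A_4−P‖² = 36.2500 ≈ L_4² = 36.2500 ✓

(4.0000, 4.5000)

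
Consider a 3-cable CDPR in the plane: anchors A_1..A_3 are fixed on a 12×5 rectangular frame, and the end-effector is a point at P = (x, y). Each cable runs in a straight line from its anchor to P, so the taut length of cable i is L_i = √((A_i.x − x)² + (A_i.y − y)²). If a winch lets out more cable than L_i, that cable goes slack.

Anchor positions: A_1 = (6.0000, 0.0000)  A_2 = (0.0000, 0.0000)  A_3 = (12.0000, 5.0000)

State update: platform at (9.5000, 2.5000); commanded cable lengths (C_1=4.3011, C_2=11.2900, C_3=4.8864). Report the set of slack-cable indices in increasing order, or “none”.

2, 3

cable 1: L_1 = ‖A_1−P‖ = 4.3012;  C_1 = 4.3011 → taut
cable 2: L_2 = ‖A_2−P‖ = 9.8234;  C_2 = 11.2900 → slack
cable 3: L_3 = ‖A_3−P‖ = 3.5355;  C_3 = 4.8864 → slack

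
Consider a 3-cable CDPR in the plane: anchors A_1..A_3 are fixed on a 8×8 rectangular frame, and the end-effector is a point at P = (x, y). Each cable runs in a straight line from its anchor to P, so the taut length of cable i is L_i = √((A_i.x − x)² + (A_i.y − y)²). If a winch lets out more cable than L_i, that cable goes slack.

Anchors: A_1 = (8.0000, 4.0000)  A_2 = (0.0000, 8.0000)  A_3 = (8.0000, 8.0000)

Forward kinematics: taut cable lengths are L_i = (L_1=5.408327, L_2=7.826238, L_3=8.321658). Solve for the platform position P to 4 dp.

(3.5000, 1.0000)

expand ‖A_i−P‖²=L_i² and subtract eq 1 (q_i ≔ ‖A_i‖²−L_i²)
q_1 = 64.0000+16.0000−29.2500 = 50.7500
eq1−eq2 → [16.0000  -8.0000]·P = 48.0000
eq1−eq3 → [0.0000  -8.0000]·P = -8.0000
2×2 solve → P = (3.5000, 1.0000)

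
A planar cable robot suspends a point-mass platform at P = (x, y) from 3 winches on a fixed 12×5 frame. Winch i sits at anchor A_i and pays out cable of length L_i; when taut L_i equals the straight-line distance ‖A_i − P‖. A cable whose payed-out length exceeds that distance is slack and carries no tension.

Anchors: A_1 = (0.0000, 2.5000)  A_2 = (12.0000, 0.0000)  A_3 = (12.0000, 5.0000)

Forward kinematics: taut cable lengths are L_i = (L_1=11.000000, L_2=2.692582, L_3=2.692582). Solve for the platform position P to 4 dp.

(11.0000, 2.5000)

each cable: (A_i−P)·(A_i−P) = L_i²; let c_i = ‖A_i‖²−L_i²
c_1 = 0.0000+6.2500−121.0000 = -114.7500
row 1: -24.0000x + 5.0000y = -251.5000  (c_2=136.7500)
row 2: -24.0000x − 5.0000y = -276.5000  (c_3=161.7500)
Cramer on rows 1–2 → x = 11.0000, y = 2.5000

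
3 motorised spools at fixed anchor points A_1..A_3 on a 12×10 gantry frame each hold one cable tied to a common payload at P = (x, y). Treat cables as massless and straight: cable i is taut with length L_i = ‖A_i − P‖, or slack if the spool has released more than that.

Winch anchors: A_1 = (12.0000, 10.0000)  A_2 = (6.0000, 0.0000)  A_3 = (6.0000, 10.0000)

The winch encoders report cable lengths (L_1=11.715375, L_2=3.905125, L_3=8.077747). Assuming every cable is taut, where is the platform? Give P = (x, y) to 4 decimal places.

(3.0000, 2.5000)

circle eqns → linear via eq_j − eq_1; set k_j = A_j·A_j − L_j²
k_1 = 144.0000+100.0000−137.2500 = 106.7500
12.0000·x + 20.0000·y = k_1−k_2 = 86.0000
12.0000·x + 0.0000·y = k_1−k_3 = 36.0000
solve first two rows → x=3.0000, y=2.5000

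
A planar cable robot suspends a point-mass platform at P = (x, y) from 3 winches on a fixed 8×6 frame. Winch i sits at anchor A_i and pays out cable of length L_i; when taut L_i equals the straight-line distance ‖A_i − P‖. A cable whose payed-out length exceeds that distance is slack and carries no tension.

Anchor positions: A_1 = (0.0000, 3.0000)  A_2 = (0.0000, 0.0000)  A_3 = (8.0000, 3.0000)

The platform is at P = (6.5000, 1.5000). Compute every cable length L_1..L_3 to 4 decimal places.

(6.6708, 6.6708, 2.1213)

L_1 = √((0.0000−6.5000)² + (3.0000−1.5000)²) = 6.6708
L_2 = √((0.0000−6.5000)² + (0.0000−1.5000)²) = 6.6708
L_3 = √((8.0000−6.5000)² + (3.0000−1.5000)²) = 2.1213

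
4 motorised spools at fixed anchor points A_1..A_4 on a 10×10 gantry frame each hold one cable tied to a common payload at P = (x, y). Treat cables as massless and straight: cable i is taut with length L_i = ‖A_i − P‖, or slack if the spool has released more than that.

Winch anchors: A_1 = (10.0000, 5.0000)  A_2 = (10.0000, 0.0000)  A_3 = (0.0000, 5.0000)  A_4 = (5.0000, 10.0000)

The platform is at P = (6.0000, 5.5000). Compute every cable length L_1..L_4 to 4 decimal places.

(4.0311, 6.8007, 6.0208, 4.6098)

L_1 = √((10.0000−6.0000)² + (5.0000−5.5000)²) = 4.0311
L_2 = √((10.0000−6.0000)² + (0.0000−5.5000)²) = 6.8007
L_3 = √((0.0000−6.0000)² + (5.0000−5.5000)²) = 6.0208
L_4 = √((5.0000−6.0000)² + (10.0000−5.5000)²) = 4.6098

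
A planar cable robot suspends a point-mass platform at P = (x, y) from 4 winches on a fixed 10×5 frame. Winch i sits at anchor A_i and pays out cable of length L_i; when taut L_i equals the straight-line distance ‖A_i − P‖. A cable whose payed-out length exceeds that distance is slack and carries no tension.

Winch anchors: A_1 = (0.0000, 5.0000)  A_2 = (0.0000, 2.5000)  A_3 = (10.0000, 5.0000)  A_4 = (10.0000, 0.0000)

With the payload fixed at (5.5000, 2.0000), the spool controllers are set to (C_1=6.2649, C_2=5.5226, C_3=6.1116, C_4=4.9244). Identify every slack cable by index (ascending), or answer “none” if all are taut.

i=1: geometric 6.2650 vs commanded 6.2649 ⇒ taut
i=2: geometric 5.5227 vs commanded 5.5226 ⇒ taut
i=3: geometric 5.4083 vs commanded 6.1116 ⇒ slack
i=4: geometric 4.9244 vs commanded 4.9244 ⇒ taut

3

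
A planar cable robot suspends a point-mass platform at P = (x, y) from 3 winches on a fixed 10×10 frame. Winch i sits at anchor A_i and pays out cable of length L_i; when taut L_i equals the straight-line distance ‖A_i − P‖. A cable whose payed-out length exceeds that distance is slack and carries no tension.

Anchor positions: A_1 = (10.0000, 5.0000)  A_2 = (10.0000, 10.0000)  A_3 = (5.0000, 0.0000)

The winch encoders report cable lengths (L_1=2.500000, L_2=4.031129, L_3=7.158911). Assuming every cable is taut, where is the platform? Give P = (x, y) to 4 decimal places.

circle eqns → linear via eq_j − eq_1; set c_j = A_j·A_j − L_j²
c_1 = 100.0000+25.0000−6.2500 = 118.7500
0.0000·x − 10.0000·y = c_1−c_2 = -65.0000
10.0000·x + 10.0000·y = c_1−c_3 = 145.0000
solve first two rows → x=8.0000, y=6.5000

(8.0000, 6.5000)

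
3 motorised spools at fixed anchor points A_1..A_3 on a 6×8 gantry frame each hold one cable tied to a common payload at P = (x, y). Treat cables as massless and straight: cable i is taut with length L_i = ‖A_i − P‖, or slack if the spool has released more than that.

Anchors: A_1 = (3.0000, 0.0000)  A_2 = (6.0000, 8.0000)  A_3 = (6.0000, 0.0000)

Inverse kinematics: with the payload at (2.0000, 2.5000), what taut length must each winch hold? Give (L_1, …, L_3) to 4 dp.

L_1 = √((3.0000−2.0000)² + (0.0000−2.5000)²) = 2.6926
L_2 = √((6.0000−2.0000)² + (8.0000−2.5000)²) = 6.8007
L_3 = √((6.0000−2.0000)² + (0.0000−2.5000)²) = 4.7170

(2.6926, 6.8007, 4.7170)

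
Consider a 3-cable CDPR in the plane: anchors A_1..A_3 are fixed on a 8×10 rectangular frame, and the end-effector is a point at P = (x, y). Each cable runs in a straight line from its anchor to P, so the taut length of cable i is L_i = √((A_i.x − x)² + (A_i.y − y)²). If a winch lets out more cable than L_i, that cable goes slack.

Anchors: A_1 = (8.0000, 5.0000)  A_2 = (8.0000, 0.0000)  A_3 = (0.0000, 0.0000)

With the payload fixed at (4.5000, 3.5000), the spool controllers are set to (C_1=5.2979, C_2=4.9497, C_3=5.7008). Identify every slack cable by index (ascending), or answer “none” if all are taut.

cable 1: √((3.5000)²+(1.5000)²)=3.8079, C_1=5.2979: slack
cable 2: √((3.5000)²+(-3.5000)²)=4.9497, C_2=4.9497: taut
cable 3: √((-4.5000)²+(-3.5000)²)=5.7009, C_3=5.7008: taut

1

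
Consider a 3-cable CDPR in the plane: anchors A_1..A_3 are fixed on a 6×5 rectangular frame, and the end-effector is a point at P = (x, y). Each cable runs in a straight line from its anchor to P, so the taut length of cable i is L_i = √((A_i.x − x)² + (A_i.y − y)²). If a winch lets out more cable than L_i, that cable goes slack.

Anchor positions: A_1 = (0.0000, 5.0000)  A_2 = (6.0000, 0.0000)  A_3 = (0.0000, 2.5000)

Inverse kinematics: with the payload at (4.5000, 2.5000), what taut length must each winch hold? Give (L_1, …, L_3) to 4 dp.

L_1: Δ = A_1−P = (-4.5000, 2.5000) → ‖Δ‖ = √26.5000 = 5.1478
L_2: Δ = A_2−P = (1.5000, -2.5000) → ‖Δ‖ = √8.5000 = 2.9155
L_3: Δ = A_3−P = (-4.5000, 0.0000) → ‖Δ‖ = √20.2500 = 4.5000

(5.1478, 2.9155, 4.5000)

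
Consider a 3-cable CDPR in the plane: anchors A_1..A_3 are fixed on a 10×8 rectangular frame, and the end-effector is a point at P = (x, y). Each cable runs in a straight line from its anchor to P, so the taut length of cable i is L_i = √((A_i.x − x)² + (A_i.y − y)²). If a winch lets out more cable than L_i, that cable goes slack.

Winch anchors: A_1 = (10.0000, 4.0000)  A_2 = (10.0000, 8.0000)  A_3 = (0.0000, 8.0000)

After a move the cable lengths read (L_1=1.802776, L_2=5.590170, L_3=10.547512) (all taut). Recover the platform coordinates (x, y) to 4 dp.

(9.0000, 2.5000)

circle eqns → linear via eq_j − eq_1; set k_j = A_j·A_j − L_j²
k_1 = 100.0000+16.0000−3.2500 = 112.7500
0.0000·x − 8.0000·y = k_1−k_2 = -20.0000
20.0000·x − 8.0000·y = k_1−k_3 = 160.0000
solve first two rows → x=9.0000, y=2.5000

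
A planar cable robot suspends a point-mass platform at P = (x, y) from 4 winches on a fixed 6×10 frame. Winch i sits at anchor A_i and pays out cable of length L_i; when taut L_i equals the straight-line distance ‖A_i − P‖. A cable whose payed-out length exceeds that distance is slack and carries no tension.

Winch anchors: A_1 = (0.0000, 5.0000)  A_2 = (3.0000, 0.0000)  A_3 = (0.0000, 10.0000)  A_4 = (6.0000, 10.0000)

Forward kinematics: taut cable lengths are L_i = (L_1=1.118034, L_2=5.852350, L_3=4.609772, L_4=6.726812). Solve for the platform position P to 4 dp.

(1.0000, 5.5000)

each cable: (A_i−P)·(A_i−P) = L_i²; let c_i = ‖A_i‖²−L_i²
c_1 = 0.0000+25.0000−1.2500 = 23.7500
row 1: -6.0000x + 10.0000y = 49.0000  (c_2=-25.2500)
row 2: 0.0000x − 10.0000y = -55.0000  (c_3=78.7500)
row 3: -12.0000x − 10.0000y = -67.0000  (c_4=90.7500)
Cramer on rows 1–2 → x = 1.0000, y = 5.5000
check cable 4: ‖A_4−P‖² = 45.2500 ≈ L_4² = 45.2500 ✓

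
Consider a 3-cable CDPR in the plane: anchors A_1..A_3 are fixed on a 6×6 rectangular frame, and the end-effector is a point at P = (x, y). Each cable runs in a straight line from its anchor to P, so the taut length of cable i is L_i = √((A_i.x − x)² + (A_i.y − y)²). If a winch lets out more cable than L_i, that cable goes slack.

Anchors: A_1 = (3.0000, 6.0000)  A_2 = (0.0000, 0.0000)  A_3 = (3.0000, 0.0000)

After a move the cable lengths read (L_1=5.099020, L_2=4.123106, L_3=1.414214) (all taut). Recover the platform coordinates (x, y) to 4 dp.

(4.0000, 1.0000)

circle eqns → linear via eq_j − eq_1; set c_j = A_j·A_j − L_j²
c_1 = 9.0000+36.0000−26.0000 = 19.0000
6.0000·x + 12.0000·y = c_1−c_2 = 36.0000
0.0000·x + 12.0000·y = c_1−c_3 = 12.0000
solve first two rows → x=4.0000, y=1.0000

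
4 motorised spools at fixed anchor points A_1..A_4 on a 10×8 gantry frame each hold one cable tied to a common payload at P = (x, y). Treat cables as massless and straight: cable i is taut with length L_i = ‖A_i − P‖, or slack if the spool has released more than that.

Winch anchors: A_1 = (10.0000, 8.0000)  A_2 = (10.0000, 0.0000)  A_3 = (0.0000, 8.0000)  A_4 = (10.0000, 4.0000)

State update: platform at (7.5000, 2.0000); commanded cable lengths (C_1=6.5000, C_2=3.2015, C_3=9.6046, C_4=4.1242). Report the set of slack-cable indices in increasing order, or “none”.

4

i=1: geometric 6.5000 vs commanded 6.5000 ⇒ taut
i=2: geometric 3.2016 vs commanded 3.2015 ⇒ taut
i=3: geometric 9.6047 vs commanded 9.6046 ⇒ taut
i=4: geometric 3.2016 vs commanded 4.1242 ⇒ slack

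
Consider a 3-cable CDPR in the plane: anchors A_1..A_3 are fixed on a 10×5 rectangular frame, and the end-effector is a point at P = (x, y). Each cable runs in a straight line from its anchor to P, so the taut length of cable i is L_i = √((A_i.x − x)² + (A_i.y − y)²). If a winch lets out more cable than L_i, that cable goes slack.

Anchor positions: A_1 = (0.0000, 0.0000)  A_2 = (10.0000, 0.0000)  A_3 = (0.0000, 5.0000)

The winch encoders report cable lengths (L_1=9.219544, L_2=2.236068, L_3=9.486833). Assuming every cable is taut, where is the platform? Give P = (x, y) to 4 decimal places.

(9.0000, 2.0000)

circle eqns → linear via eq_j − eq_1; set c_j = A_j·A_j − L_j²
c_1 = 0.0000+0.0000−85.0000 = -85.0000
-20.0000·x + 0.0000·y = c_1−c_2 = -180.0000
0.0000·x − 10.0000·y = c_1−c_3 = -20.0000
solve first two rows → x=9.0000, y=2.0000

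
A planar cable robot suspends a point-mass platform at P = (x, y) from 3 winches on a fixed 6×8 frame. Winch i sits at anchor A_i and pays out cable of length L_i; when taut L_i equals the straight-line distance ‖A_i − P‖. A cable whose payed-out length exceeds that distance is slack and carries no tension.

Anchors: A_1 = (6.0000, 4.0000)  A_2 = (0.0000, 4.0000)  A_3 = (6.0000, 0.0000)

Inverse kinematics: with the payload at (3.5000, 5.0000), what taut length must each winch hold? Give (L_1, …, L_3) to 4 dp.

cable 1: Δx=2.5000, Δy=-1.0000; L_1 = √(Δx²+Δy²) = 2.6926
cable 2: Δx=-3.5000, Δy=-1.0000; L_2 = √(Δx²+Δy²) = 3.6401
cable 3: Δx=2.5000, Δy=-5.0000; L_3 = √(Δx²+Δy²) = 5.5902

(2.6926, 3.6401, 5.5902)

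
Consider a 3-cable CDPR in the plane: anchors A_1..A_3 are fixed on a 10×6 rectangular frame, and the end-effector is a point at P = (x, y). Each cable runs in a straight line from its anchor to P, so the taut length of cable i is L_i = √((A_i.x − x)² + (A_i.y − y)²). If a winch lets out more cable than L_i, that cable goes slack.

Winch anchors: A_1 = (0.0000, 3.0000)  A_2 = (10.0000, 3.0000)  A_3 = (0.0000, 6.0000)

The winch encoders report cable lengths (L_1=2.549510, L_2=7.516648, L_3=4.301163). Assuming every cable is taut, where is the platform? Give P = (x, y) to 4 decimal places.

(2.5000, 2.5000)

circle eqns → linear via eq_j − eq_1; set q_j = A_j·A_j − L_j²
q_1 = 0.0000+9.0000−6.5000 = 2.5000
-20.0000·x + 0.0000·y = q_1−q_2 = -50.0000
0.0000·x − 6.0000·y = q_1−q_3 = -15.0000
solve first two rows → x=2.5000, y=2.5000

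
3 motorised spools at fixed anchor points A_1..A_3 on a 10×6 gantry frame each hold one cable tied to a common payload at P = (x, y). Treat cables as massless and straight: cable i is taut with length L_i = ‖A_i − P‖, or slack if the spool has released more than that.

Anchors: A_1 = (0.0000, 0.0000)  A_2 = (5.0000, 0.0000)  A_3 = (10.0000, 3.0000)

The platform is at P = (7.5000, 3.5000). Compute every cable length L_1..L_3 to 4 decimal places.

cable 1: Δx=-7.5000, Δy=-3.5000; L_1 = √(Δx²+Δy²) = 8.2765
cable 2: Δx=-2.5000, Δy=-3.5000; L_2 = √(Δx²+Δy²) = 4.3012
cable 3: Δx=2.5000, Δy=-0.5000; L_3 = √(Δx²+Δy²) = 2.5495

(8.2765, 4.3012, 2.5495)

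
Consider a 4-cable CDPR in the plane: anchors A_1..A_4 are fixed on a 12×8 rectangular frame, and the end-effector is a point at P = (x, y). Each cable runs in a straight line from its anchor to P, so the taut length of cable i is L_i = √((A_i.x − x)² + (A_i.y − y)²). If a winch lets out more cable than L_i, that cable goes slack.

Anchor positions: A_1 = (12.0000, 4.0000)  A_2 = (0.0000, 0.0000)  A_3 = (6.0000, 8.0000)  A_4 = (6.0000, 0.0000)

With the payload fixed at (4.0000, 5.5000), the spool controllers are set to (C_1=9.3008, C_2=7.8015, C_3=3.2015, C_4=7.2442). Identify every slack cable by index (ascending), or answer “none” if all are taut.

cable 1: L_1 = ‖A_1−P‖ = 8.1394;  C_1 = 9.3008 → slack
cable 2: L_2 = ‖A_2−P‖ = 6.8007;  C_2 = 7.8015 → slack
cable 3: L_3 = ‖A_3−P‖ = 3.2016;  C_3 = 3.2015 → taut
cable 4: L_4 = ‖A_4−P‖ = 5.8523;  C_4 = 7.2442 → slack

1, 2, 4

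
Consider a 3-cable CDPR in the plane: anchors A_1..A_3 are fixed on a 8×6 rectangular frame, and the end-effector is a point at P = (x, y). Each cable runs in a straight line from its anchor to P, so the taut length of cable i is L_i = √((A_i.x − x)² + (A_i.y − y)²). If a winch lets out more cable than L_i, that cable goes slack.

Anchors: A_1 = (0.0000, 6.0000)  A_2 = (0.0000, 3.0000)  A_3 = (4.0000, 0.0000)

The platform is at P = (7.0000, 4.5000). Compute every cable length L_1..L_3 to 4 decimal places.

(7.1589, 7.1589, 5.4083)

cable 1: Δx=-7.0000, Δy=1.5000; L_1 = √(Δx²+Δy²) = 7.1589
cable 2: Δx=-7.0000, Δy=-1.5000; L_2 = √(Δx²+Δy²) = 7.1589
cable 3: Δx=-3.0000, Δy=-4.5000; L_3 = √(Δx²+Δy²) = 5.4083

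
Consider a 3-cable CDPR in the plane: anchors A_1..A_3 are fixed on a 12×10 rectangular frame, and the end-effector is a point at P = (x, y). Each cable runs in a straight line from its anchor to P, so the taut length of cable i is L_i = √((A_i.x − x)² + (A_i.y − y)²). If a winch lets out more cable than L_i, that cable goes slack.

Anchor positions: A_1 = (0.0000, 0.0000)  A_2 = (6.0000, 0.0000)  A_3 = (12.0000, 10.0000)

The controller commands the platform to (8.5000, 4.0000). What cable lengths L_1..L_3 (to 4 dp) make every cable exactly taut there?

(9.3941, 4.7170, 6.9462)

L_1: Δ = A_1−P = (-8.5000, -4.0000) → ‖Δ‖ = √88.2500 = 9.3941
L_2: Δ = A_2−P = (-2.5000, -4.0000) → ‖Δ‖ = √22.2500 = 4.7170
L_3: Δ = A_3−P = (3.5000, 6.0000) → ‖Δ‖ = √48.2500 = 6.9462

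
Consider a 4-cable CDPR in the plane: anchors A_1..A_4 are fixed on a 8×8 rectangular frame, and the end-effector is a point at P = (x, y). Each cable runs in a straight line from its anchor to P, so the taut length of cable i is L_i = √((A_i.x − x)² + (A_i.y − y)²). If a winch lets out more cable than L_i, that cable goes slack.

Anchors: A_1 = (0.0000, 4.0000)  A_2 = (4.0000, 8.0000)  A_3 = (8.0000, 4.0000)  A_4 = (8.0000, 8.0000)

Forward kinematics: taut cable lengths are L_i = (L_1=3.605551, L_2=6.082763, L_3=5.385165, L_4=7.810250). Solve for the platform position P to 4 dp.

each cable: (A_i−P)·(A_i−P) = L_i²; let q_i = ‖A_i‖²−L_i²
q_1 = 0.0000+16.0000−13.0000 = 3.0000
row 1: -8.0000x − 8.0000y = -40.0000  (q_2=43.0000)
row 2: -16.0000x + 0.0000y = -48.0000  (q_3=51.0000)
row 3: -16.0000x − 8.0000y = -64.0000  (q_4=67.0000)
Cramer on rows 1–2 → x = 3.0000, y = 2.0000
check cable 4: ‖A_4−P‖² = 61.0000 ≈ L_4² = 61.0000 ✓

(3.0000, 2.0000)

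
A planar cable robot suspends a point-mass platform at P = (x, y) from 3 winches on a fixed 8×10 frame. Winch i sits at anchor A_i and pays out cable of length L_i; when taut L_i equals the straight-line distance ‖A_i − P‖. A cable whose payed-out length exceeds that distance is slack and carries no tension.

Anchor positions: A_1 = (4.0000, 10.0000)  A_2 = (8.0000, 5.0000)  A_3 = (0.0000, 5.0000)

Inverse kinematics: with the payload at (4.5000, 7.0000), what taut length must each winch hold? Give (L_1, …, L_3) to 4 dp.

cable 1: Δx=-0.5000, Δy=3.0000; L_1 = √(Δx²+Δy²) = 3.0414
cable 2: Δx=3.5000, Δy=-2.0000; L_2 = √(Δx²+Δy²) = 4.0311
cable 3: Δx=-4.5000, Δy=-2.0000; L_3 = √(Δx²+Δy²) = 4.9244

(3.0414, 4.0311, 4.9244)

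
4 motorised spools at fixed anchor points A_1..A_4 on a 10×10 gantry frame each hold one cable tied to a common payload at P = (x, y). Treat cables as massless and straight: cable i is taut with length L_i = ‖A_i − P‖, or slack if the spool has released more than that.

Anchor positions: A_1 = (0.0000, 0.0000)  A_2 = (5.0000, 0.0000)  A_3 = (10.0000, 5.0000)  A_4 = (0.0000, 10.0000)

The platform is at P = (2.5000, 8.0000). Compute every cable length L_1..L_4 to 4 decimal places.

L_1 = √((0.0000−2.5000)² + (0.0000−8.0000)²) = 8.3815
L_2 = √((5.0000−2.5000)² + (0.0000−8.0000)²) = 8.3815
L_3 = √((10.0000−2.5000)² + (5.0000−8.0000)²) = 8.0777
L_4 = √((0.0000−2.5000)² + (10.0000−8.0000)²) = 3.2016

(8.3815, 8.3815, 8.0777, 3.2016)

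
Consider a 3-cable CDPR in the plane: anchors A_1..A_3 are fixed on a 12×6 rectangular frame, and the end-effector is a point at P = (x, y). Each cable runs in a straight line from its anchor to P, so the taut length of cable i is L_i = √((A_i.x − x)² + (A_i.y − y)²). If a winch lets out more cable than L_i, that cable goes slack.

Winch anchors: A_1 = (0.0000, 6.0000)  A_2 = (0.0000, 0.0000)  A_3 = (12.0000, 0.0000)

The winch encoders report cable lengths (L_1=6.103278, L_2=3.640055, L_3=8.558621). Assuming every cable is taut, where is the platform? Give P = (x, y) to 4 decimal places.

circle eqns → linear via eq_j − eq_1; set q_j = A_j·A_j − L_j²
q_1 = 0.0000+36.0000−37.2500 = -1.2500
0.0000·x + 12.0000·y = q_1−q_2 = 12.0000
-24.0000·x + 12.0000·y = q_1−q_3 = -72.0000
solve first two rows → x=3.5000, y=1.0000

(3.5000, 1.0000)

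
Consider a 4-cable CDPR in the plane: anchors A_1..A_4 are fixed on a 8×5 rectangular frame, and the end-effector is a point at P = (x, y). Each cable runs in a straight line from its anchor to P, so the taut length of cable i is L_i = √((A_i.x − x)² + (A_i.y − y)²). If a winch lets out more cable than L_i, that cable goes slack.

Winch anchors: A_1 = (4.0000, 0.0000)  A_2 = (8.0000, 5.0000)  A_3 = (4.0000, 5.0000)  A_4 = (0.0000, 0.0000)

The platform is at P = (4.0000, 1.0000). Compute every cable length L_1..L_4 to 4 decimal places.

(1.0000, 5.6569, 4.0000, 4.1231)

L_1: Δ = A_1−P = (0.0000, -1.0000) → ‖Δ‖ = √1.0000 = 1.0000
L_2: Δ = A_2−P = (4.0000, 4.0000) → ‖Δ‖ = √32.0000 = 5.6569
L_3: Δ = A_3−P = (0.0000, 4.0000) → ‖Δ‖ = √16.0000 = 4.0000
L_4: Δ = A_4−P = (-4.0000, -1.0000) → ‖Δ‖ = √17.0000 = 4.1231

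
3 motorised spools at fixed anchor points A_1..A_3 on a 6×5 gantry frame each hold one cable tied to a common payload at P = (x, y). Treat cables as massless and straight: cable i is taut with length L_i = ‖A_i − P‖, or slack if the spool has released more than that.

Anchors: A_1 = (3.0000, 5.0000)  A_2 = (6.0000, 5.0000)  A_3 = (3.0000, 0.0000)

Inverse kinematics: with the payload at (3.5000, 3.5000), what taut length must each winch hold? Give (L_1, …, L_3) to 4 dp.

L_1: Δ = A_1−P = (-0.5000, 1.5000) → ‖Δ‖ = √2.5000 = 1.5811
L_2: Δ = A_2−P = (2.5000, 1.5000) → ‖Δ‖ = √8.5000 = 2.9155
L_3: Δ = A_3−P = (-0.5000, -3.5000) → ‖Δ‖ = √12.5000 = 3.5355

(1.5811, 2.9155, 3.5355)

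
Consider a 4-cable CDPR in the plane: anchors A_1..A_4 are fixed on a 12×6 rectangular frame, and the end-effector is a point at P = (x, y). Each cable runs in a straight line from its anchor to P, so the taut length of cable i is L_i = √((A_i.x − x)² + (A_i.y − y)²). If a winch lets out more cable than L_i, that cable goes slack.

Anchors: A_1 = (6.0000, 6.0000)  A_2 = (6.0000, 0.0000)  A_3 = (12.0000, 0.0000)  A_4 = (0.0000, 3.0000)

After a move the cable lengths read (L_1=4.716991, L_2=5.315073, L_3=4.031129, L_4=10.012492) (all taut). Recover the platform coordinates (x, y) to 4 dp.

circle eqns → linear via eq_j − eq_1; set q_j = A_j·A_j − L_j²
q_1 = 36.0000+36.0000−22.2500 = 49.7500
0.0000·x + 12.0000·y = q_1−q_2 = 42.0000
-12.0000·x + 12.0000·y = q_1−q_3 = -78.0000
12.0000·x + 6.0000·y = q_1−q_4 = 141.0000
solve first two rows → x=10.0000, y=3.5000
check cable 4: ‖A_4−P‖² = 100.2500 ≈ L_4² = 100.2500 ✓

(10.0000, 3.5000)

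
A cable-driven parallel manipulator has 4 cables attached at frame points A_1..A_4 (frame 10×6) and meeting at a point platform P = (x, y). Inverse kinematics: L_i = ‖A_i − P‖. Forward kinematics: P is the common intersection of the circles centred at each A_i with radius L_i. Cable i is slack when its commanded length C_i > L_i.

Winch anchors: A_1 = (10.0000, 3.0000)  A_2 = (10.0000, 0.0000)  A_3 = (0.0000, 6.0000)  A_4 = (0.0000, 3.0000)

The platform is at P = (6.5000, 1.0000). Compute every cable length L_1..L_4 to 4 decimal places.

(4.0311, 3.6401, 8.2006, 6.8007)

L_1: Δ = A_1−P = (3.5000, 2.0000) → ‖Δ‖ = √16.2500 = 4.0311
L_2: Δ = A_2−P = (3.5000, -1.0000) → ‖Δ‖ = √13.2500 = 3.6401
L_3: Δ = A_3−P = (-6.5000, 5.0000) → ‖Δ‖ = √67.2500 = 8.2006
L_4: Δ = A_4−P = (-6.5000, 2.0000) → ‖Δ‖ = √46.2500 = 6.8007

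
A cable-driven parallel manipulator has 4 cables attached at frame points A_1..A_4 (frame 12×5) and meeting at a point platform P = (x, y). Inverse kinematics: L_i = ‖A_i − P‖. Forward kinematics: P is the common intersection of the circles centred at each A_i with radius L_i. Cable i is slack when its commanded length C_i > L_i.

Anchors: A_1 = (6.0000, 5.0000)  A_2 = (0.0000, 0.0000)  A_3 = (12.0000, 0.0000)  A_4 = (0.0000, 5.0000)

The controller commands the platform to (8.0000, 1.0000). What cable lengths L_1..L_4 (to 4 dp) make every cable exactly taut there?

(4.4721, 8.0623, 4.1231, 8.9443)

L_1 = √((6.0000−8.0000)² + (5.0000−1.0000)²) = 4.4721
L_2 = √((0.0000−8.0000)² + (0.0000−1.0000)²) = 8.0623
L_3 = √((12.0000−8.0000)² + (0.0000−1.0000)²) = 4.1231
L_4 = √((0.0000−8.0000)² + (5.0000−1.0000)²) = 8.9443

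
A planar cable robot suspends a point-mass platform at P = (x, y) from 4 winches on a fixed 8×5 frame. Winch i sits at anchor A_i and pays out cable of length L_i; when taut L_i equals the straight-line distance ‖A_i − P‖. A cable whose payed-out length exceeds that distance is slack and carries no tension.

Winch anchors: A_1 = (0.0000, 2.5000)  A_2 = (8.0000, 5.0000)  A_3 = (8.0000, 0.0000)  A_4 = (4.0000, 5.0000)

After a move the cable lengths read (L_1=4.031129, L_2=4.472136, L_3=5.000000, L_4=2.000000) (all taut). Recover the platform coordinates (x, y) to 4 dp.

(4.0000, 3.0000)

circle eqns → linear via eq_j − eq_1; set q_j = A_j·A_j − L_j²
q_1 = 0.0000+6.2500−16.2500 = -10.0000
-16.0000·x − 5.0000·y = q_1−q_2 = -79.0000
-16.0000·x + 5.0000·y = q_1−q_3 = -49.0000
-8.0000·x − 5.0000·y = q_1−q_4 = -47.0000
solve first two rows → x=4.0000, y=3.0000
check cable 4: ‖A_4−P‖² = 4.0000 ≈ L_4² = 4.0000 ✓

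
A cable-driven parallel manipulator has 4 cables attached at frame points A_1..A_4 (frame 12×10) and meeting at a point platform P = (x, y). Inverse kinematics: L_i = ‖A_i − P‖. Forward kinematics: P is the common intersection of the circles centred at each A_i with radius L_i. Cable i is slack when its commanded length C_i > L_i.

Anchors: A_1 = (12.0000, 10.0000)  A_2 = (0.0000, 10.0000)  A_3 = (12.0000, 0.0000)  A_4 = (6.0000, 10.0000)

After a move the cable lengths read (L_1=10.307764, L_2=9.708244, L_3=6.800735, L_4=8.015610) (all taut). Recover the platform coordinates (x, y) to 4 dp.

expand ‖A_i−P‖²=L_i² and subtract eq 1 (k_i ≔ ‖A_i‖²−L_i²)
k_1 = 144.0000+100.0000−106.2500 = 137.7500
eq1−eq2 → [24.0000  0.0000]·P = 132.0000
eq1−eq3 → [0.0000  20.0000]·P = 40.0000
eq1−eq4 → [12.0000  0.0000]·P = 66.0000
2×2 solve → P = (5.5000, 2.0000)
check cable 4: ‖A_4−P‖² = 64.2500 ≈ L_4² = 64.2500 ✓

(5.5000, 2.0000)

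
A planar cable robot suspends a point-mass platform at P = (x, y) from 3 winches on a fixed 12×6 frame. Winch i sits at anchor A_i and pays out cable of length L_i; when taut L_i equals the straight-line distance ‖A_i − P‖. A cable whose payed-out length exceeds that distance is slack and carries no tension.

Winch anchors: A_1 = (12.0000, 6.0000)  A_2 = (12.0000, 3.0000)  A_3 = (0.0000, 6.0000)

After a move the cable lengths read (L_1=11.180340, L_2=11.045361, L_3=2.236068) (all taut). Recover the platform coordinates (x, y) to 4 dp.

circle eqns → linear via eq_j − eq_1; set k_j = A_j·A_j − L_j²
k_1 = 144.0000+36.0000−125.0000 = 55.0000
0.0000·x + 6.0000·y = k_1−k_2 = 24.0000
24.0000·x + 0.0000·y = k_1−k_3 = 24.0000
solve first two rows → x=1.0000, y=4.0000

(1.0000, 4.0000)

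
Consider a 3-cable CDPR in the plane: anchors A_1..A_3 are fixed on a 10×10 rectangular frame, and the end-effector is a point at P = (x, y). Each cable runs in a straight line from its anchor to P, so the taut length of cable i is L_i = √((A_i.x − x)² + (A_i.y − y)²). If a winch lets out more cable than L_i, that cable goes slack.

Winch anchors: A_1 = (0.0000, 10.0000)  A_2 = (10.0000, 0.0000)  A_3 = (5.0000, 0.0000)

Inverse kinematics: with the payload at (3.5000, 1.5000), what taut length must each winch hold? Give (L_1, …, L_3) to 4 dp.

L_1 = √((0.0000−3.5000)² + (10.0000−1.5000)²) = 9.1924
L_2 = √((10.0000−3.5000)² + (0.0000−1.5000)²) = 6.6708
L_3 = √((5.0000−3.5000)² + (0.0000−1.5000)²) = 2.1213

(9.1924, 6.6708, 2.1213)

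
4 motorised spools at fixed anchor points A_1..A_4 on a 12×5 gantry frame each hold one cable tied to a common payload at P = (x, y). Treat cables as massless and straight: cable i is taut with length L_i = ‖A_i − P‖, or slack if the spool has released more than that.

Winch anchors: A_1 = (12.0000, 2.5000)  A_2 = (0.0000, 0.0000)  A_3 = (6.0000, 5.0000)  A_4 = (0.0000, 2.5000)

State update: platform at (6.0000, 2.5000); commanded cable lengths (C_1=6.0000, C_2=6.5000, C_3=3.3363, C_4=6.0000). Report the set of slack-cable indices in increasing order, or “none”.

cable 1: √((6.0000)²+(0.0000)²)=6.0000, C_1=6.0000: taut
cable 2: √((-6.0000)²+(-2.5000)²)=6.5000, C_2=6.5000: taut
cable 3: √((0.0000)²+(2.5000)²)=2.5000, C_3=3.3363: slack
cable 4: √((-6.0000)²+(0.0000)²)=6.0000, C_4=6.0000: taut

3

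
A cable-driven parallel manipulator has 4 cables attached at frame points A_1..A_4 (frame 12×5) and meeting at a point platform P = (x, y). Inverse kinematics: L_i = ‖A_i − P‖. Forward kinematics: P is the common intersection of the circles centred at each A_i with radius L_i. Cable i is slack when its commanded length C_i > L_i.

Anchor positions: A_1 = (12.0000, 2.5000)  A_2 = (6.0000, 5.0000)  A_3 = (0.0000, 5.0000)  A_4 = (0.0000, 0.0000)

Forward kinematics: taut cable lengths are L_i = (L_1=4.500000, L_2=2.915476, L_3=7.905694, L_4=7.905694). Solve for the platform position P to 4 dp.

(7.5000, 2.5000)

each cable: (A_i−P)·(A_i−P) = L_i²; let c_i = ‖A_i‖²−L_i²
c_1 = 144.0000+6.2500−20.2500 = 130.0000
row 1: 12.0000x − 5.0000y = 77.5000  (c_2=52.5000)
row 2: 24.0000x − 5.0000y = 167.5000  (c_3=-37.5000)
row 3: 24.0000x + 5.0000y = 192.5000  (c_4=-62.5000)
Cramer on rows 1–2 → x = 7.5000, y = 2.5000
check cable 4: ‖A_4−P‖² = 62.5000 ≈ L_4² = 62.5000 ✓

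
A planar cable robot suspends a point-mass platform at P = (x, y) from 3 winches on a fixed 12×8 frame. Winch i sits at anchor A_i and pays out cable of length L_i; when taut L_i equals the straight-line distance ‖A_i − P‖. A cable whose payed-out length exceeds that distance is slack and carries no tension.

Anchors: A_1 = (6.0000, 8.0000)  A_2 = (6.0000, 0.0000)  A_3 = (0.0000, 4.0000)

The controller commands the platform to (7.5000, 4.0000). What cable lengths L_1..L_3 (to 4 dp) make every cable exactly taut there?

(4.2720, 4.2720, 7.5000)

L_1: Δ = A_1−P = (-1.5000, 4.0000) → ‖Δ‖ = √18.2500 = 4.2720
L_2: Δ = A_2−P = (-1.5000, -4.0000) → ‖Δ‖ = √18.2500 = 4.2720
L_3: Δ = A_3−P = (-7.5000, 0.0000) → ‖Δ‖ = √56.2500 = 7.5000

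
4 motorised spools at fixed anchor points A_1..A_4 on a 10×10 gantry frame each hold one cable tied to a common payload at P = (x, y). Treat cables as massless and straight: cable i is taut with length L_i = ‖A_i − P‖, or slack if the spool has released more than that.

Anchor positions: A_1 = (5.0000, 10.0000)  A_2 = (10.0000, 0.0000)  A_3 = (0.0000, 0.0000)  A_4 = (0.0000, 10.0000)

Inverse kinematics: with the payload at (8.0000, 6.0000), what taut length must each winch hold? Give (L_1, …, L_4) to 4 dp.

cable 1: Δx=-3.0000, Δy=4.0000; L_1 = √(Δx²+Δy²) = 5.0000
cable 2: Δx=2.0000, Δy=-6.0000; L_2 = √(Δx²+Δy²) = 6.3246
cable 3: Δx=-8.0000, Δy=-6.0000; L_3 = √(Δx²+Δy²) = 10.0000
cable 4: Δx=-8.0000, Δy=4.0000; L_4 = √(Δx²+Δy²) = 8.9443

(5.0000, 6.3246, 10.0000, 8.9443)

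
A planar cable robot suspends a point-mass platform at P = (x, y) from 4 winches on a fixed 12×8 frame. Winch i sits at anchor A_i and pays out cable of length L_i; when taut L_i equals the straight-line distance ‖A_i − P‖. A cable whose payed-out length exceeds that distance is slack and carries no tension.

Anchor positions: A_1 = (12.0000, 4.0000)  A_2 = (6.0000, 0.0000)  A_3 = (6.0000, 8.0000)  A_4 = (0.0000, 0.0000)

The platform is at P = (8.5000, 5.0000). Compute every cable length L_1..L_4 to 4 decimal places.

L_1: Δ = A_1−P = (3.5000, -1.0000) → ‖Δ‖ = √13.2500 = 3.6401
L_2: Δ = A_2−P = (-2.5000, -5.0000) → ‖Δ‖ = √31.2500 = 5.5902
L_3: Δ = A_3−P = (-2.5000, 3.0000) → ‖Δ‖ = √15.2500 = 3.9051
L_4: Δ = A_4−P = (-8.5000, -5.0000) → ‖Δ‖ = √97.2500 = 9.8615

(3.6401, 5.5902, 3.9051, 9.8615)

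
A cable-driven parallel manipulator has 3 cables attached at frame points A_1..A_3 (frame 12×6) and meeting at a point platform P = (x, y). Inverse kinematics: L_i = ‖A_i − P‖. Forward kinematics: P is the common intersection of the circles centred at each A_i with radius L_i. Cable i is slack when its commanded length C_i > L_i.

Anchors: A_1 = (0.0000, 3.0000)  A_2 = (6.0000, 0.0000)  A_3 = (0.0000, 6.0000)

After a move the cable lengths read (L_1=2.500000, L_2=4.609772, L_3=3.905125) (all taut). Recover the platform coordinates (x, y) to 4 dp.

each cable: (A_i−P)·(A_i−P) = L_i²; let k_i = ‖A_i‖²−L_i²
k_1 = 0.0000+9.0000−6.2500 = 2.7500
row 1: -12.0000x + 6.0000y = -12.0000  (k_2=14.7500)
row 2: 0.0000x − 6.0000y = -18.0000  (k_3=20.7500)
Cramer on rows 1–2 → x = 2.5000, y = 3.0000

(2.5000, 3.0000)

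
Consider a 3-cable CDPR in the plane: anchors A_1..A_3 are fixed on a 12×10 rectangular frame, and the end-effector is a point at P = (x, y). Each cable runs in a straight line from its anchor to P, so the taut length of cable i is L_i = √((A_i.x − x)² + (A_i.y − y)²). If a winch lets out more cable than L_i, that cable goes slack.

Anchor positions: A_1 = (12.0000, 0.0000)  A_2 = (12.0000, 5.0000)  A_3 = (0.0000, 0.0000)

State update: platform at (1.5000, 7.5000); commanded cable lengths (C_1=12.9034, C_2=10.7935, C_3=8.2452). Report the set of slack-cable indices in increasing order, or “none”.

3

cable 1: L_1 = ‖A_1−P‖ = 12.9035;  C_1 = 12.9034 → taut
cable 2: L_2 = ‖A_2−P‖ = 10.7935;  C_2 = 10.7935 → taut
cable 3: L_3 = ‖A_3−P‖ = 7.6485;  C_3 = 8.2452 → slack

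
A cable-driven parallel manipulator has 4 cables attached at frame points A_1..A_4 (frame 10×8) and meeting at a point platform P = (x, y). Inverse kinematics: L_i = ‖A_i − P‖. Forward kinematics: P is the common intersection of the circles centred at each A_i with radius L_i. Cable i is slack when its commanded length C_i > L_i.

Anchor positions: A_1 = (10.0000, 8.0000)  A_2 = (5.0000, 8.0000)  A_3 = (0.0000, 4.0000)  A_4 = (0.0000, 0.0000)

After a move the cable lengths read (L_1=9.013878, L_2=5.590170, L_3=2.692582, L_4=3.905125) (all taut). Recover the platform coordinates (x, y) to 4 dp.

expand ‖A_i−P‖²=L_i² and subtract eq 1 (k_i ≔ ‖A_i‖²−L_i²)
k_1 = 100.0000+64.0000−81.2500 = 82.7500
eq1−eq2 → [10.0000  0.0000]·P = 25.0000
eq1−eq3 → [20.0000  8.0000]·P = 74.0000
eq1−eq4 → [20.0000  16.0000]·P = 98.0000
2×2 solve → P = (2.5000, 3.0000)
check cable 4: ‖A_4−P‖² = 15.2500 ≈ L_4² = 15.2500 ✓

(2.5000, 3.0000)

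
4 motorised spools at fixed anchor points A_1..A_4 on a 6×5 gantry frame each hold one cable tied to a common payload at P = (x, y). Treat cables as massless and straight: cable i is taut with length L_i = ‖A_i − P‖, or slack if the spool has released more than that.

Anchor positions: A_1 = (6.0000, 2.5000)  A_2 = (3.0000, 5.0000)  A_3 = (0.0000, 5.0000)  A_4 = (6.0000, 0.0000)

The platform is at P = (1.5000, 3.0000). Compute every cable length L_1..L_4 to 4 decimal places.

L_1 = √((6.0000−1.5000)² + (2.5000−3.0000)²) = 4.5277
L_2 = √((3.0000−1.5000)² + (5.0000−3.0000)²) = 2.5000
L_3 = √((0.0000−1.5000)² + (5.0000−3.0000)²) = 2.5000
L_4 = √((6.0000−1.5000)² + (0.0000−3.0000)²) = 5.4083

(4.5277, 2.5000, 2.5000, 5.4083)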